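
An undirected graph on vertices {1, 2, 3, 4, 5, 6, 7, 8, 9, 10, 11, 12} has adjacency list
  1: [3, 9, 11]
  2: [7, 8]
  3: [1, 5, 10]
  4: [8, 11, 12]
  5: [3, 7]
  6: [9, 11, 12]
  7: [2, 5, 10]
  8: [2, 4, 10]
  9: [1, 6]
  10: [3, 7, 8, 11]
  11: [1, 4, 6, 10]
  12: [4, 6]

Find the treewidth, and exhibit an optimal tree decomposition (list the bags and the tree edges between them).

Treewidth 3.
One such decomposition:
Bags: B1 = {1, 6, 9, 12}  B2 = {1, 6, 11, 12}  B3 = {1, 4, 11, 12}  B4 = {1, 3, 4, 11}  B5 = {3, 4, 10, 11}  B6 = {3, 4, 8, 10}  B7 = {3, 5, 8, 10}  B8 = {5, 7, 8, 10}  B9 = {2, 5, 7, 8}
Tree: B1–B2, B2–B3, B3–B4, B4–B5, B5–B6, B6–B7, B7–B8, B8–B9

Each bag holds 4 vertices, so the decomposition has width 3, which upper-bounds the treewidth. For the lower bound: the 4 vertex sets {6,9,12}, {1}, {11}, {3,4,8,10} are disjoint, each induces a connected subgraph, and every pair is joined by at least one edge of G. Contracting each set to a single vertex therefore yields K_{4} as a minor, and since treewidth is minor-monotone, tw(G) ≥ tw(K_{4}) = 3. The upper and lower bounds meet at 3, so that is the treewidth.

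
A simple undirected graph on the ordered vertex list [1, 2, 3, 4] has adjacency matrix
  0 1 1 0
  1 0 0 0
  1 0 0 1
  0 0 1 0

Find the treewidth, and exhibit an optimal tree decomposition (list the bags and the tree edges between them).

Treewidth 1.
One optimal decomposition is:
Bags: B1 = {1, 2}  B2 = {1, 3}  B3 = {3, 4}
Tree: B1–B2, B2–B3

Every bag has size at most 2, so the width is 2 − 1 = 1 and tw(G) ≤ 1. G has an edge, so its treewidth is at least 1. Hence tw(G) = 1 exactly.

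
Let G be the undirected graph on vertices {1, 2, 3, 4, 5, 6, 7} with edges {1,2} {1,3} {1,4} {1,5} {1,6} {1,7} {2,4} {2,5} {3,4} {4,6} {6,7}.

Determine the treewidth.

2

A width-2 tree decomposition is:
Bags: B1 = {1, 4, 6}  B2 = {1, 3, 4}  B3 = {1, 2, 4}  B4 = {1, 2, 5}  B5 = {1, 6, 7}
Tree: B1–B2, B2–B3, B3–B4, B1–B5
Each bag holds 3 vertices, so the decomposition has width 2, which upper-bounds the treewidth. On the other hand G contains the 3-clique {1, 2, 4}. A clique must lie in a single bag of any decomposition, so no decomposition can have width below 2. Hence tw(G) = 2 exactly.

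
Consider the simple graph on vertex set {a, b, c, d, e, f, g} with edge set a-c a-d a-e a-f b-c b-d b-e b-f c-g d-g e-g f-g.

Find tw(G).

3

A width-3 tree decomposition is:
Bags: B1 = {a, b, c, g}  B2 = {a, b, e, g}  B3 = {a, b, d, g}  B4 = {a, b, f, g}
Tree: B1–B2, B2–B3, B3–B4
Each bag holds 4 vertices, so the decomposition has width 3, which upper-bounds the treewidth. For the lower bound: the 4 vertex sets {c,g}, {b,e}, {a}, {d} are disjoint, each induces a connected subgraph, and every pair is joined by at least one edge of G. Contracting each set to a single vertex therefore yields K_{4} as a minor, and since treewidth is minor-monotone, tw(G) ≥ tw(K_{4}) = 3. The upper and lower bounds meet at 3, so that is the treewidth.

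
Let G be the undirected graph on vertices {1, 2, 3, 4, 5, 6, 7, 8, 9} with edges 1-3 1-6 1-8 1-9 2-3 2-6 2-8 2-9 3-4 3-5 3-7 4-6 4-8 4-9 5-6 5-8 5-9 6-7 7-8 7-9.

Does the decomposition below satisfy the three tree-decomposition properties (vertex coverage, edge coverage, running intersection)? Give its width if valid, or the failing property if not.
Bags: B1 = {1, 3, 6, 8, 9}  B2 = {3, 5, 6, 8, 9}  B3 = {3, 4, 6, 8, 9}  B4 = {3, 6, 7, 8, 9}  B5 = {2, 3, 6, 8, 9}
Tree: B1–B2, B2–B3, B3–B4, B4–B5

Vertex coverage: the bags together contain {1, 2, 3, 4, 5, 6, 7, 8, 9}, the full vertex set. Edge coverage: each edge of G has both endpoints in at least one bag. Running intersection: for every vertex, the bags containing it form a connected subtree. All three properties hold, so this is a valid tree decomposition of width max|bag| − 1 = 4, and hence tw(G) ≤ 4.

Yes; width 4.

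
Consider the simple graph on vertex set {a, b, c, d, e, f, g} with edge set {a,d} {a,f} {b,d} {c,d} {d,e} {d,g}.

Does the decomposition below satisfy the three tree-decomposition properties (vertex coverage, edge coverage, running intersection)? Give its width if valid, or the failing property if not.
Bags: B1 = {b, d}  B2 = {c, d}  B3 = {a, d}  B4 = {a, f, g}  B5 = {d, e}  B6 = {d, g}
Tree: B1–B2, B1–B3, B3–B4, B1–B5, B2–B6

A tree decomposition must satisfy three properties: every vertex lies in some bag; for every edge, both endpoints lie together in some bag; and for every vertex, the bags containing it form a connected subtree. Here bags containing vertex g are not connected in the tree, so the decomposition is invalid.

No — bags containing vertex g are not connected in the tree.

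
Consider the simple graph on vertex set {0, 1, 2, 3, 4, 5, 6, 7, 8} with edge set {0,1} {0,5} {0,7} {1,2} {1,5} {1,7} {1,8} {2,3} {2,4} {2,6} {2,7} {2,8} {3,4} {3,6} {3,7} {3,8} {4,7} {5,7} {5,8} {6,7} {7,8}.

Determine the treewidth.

A width-3 tree decomposition is:
Bags: B1 = {2, 3, 7, 8}  B2 = {1, 2, 7, 8}  B3 = {2, 3, 6, 7}  B4 = {1, 5, 7, 8}  B5 = {2, 3, 4, 7}  B6 = {0, 1, 5, 7}
Tree: B1–B2, B1–B3, B2–B4, B1–B5, B4–B6
Each bag holds 4 vertices, so the decomposition has width 3, which upper-bounds the treewidth. Conversely, {0, 1, 5, 7} is a clique of size 4, and the vertices of any clique must share a bag in every tree decomposition; so some bag has ≥ 4 vertices and tw(G) ≥ 3. Combining the bounds, tw(G) = 3.

3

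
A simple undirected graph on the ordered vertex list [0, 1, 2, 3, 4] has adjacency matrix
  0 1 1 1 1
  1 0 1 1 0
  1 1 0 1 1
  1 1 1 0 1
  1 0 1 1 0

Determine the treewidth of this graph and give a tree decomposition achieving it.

Treewidth 3.
Bags: B1 = {0, 2, 3, 4}  B2 = {0, 1, 2, 3}
Tree: B1–B2

The largest bag has 4 vertices, giving width 3; this decomposition certifies tw(G) ≤ 3. Conversely, {0, 1, 2, 3} is a clique of size 4, and the vertices of any clique must share a bag in every tree decomposition; so some bag has ≥ 4 vertices and tw(G) ≥ 3. Hence tw(G) = 3 exactly.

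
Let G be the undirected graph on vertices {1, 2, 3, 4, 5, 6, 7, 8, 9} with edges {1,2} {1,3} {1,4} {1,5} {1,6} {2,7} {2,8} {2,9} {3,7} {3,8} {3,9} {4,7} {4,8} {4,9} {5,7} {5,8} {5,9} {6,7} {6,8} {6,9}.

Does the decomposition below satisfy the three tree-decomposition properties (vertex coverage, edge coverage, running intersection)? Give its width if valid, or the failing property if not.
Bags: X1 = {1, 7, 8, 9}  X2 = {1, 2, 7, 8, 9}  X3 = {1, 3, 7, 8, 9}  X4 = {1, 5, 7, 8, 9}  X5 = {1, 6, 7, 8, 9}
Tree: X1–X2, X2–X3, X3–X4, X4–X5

A tree decomposition must satisfy three properties: every vertex lies in some bag; for every edge, both endpoints lie together in some bag; and for every vertex, the bags containing it form a connected subtree. Here vertex 4 appears in no bag, so the decomposition is invalid.

No — vertex 4 appears in no bag.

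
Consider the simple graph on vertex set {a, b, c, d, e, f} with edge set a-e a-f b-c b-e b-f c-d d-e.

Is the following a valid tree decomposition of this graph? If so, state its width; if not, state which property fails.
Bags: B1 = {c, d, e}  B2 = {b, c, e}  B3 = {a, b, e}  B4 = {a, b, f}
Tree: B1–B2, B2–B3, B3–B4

Vertex coverage: the bags together contain {a, b, c, d, e, f}, the full vertex set. Edge coverage: each edge of G has both endpoints in at least one bag. Running intersection: for every vertex, the bags containing it form a connected subtree. All three properties hold, so this is a valid tree decomposition of width max|bag| − 1 = 2, and hence tw(G) ≤ 2.

Yes; width 2.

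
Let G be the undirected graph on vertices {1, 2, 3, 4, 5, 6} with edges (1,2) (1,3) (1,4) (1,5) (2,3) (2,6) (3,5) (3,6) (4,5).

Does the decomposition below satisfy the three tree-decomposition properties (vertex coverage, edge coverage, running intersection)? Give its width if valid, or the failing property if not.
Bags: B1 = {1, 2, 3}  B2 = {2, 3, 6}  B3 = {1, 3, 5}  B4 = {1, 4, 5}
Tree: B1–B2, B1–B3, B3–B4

Yes; width 2.

Every vertex of G appears in some bag (union = {1, 2, 3, 4, 5, 6}); every edge is covered by a bag; and for each vertex v the set of bags containing v is connected in the bag tree. The decomposition is therefore valid. The largest bag has 3 vertices, so the width is 2.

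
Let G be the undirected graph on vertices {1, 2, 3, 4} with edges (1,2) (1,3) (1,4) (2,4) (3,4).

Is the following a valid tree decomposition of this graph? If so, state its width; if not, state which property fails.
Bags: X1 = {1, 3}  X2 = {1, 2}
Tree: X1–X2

A tree decomposition must satisfy three properties: every vertex lies in some bag; for every edge, both endpoints lie together in some bag; and for every vertex, the bags containing it form a connected subtree. Here vertex 4 appears in no bag, so the decomposition is invalid.

No — vertex 4 appears in no bag.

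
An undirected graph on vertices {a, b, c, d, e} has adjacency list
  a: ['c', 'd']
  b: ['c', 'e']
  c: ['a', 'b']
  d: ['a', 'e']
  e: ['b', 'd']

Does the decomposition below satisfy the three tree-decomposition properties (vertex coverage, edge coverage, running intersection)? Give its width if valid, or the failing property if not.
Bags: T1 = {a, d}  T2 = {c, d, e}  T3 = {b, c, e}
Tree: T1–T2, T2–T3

A tree decomposition must satisfy three properties: every vertex lies in some bag; for every edge, both endpoints lie together in some bag; and for every vertex, the bags containing it form a connected subtree. Here edge (c,a) lies in no bag, so the decomposition is invalid.

No — edge (c,a) lies in no bag.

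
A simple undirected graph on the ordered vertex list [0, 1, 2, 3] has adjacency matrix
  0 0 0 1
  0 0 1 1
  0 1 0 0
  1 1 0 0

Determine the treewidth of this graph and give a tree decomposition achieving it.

Each bag holds 2 vertices, so the decomposition has width 1, which upper-bounds the treewidth. Since G has at least one edge (e.g. 0–3), it is not an edgeless graph, so tw(G) ≥ 1. Therefore the treewidth is 1.

Treewidth 1.
One optimal decomposition is:
Bags: B1 = {0, 3}  B2 = {1, 3}  B3 = {1, 2}
Tree: B1–B2, B2–B3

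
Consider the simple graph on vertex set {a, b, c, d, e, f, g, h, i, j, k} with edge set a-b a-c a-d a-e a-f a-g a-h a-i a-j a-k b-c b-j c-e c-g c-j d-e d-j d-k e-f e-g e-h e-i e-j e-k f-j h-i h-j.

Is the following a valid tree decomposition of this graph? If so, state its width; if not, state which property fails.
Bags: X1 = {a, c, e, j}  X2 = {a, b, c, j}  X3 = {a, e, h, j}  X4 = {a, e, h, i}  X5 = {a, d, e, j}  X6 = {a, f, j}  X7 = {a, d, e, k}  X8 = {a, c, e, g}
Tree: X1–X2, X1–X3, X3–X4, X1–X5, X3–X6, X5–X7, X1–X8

No — edge (e,f) lies in no bag.

A tree decomposition must satisfy three properties: every vertex lies in some bag; for every edge, both endpoints lie together in some bag; and for every vertex, the bags containing it form a connected subtree. Here edge (e,f) lies in no bag, so the decomposition is invalid.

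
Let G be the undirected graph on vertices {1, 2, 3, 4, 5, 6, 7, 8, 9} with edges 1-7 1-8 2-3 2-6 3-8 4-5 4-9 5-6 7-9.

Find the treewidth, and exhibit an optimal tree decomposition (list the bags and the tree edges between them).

Treewidth 2.
One optimal decomposition is:
Bags: B1 = {1, 3, 8}  B2 = {1, 2, 3}  B3 = {1, 2, 6}  B4 = {1, 5, 6}  B5 = {1, 4, 5}  B6 = {1, 4, 9}  B7 = {1, 7, 9}
Tree: B1–B2, B2–B3, B3–B4, B4–B5, B5–B6, B6–B7

The largest bag has 3 vertices, giving width 2; this decomposition certifies tw(G) ≤ 2. For the lower bound, G contains the cycle 1–8–3–2–6–5–4–9–7–1, so G is not a forest; only forests have treewidth ≤ 1, hence tw(G) ≥ 2. Hence tw(G) = 2 exactly.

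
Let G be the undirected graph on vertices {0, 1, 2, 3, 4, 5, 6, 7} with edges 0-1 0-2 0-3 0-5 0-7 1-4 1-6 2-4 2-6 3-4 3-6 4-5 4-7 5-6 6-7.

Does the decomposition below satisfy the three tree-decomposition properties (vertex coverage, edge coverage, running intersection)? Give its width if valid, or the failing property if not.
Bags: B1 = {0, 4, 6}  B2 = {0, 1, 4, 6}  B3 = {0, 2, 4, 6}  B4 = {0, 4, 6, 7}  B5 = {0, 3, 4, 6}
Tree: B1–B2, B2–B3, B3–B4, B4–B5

A tree decomposition must satisfy three properties: every vertex lies in some bag; for every edge, both endpoints lie together in some bag; and for every vertex, the bags containing it form a connected subtree. Here vertex 5 appears in no bag, so the decomposition is invalid.

No — vertex 5 appears in no bag.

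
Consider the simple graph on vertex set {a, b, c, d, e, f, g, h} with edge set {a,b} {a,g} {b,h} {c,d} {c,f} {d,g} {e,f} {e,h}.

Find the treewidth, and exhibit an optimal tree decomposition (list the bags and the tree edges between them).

Treewidth 2.
Bags: B1 = {b, e, h}  B2 = {a, b, e}  B3 = {a, e, g}  B4 = {d, e, g}  B5 = {c, d, e}  B6 = {c, e, f}
Tree: B1–B2, B2–B3, B3–B4, B4–B5, B5–B6

Every bag has size at most 3, so the width is 3 − 1 = 2 and tw(G) ≤ 2. The edges e–h–b–a–g–d–c–f–e form a cycle, so G is not a tree and its treewidth is at least 2. Combining the bounds, tw(G) = 2.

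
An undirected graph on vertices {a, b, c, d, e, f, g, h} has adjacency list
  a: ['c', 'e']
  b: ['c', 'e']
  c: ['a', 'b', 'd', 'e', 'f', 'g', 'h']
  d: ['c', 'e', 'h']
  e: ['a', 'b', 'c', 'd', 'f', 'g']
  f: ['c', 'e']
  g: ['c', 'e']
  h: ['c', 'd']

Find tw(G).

2

A width-2 tree decomposition is:
Bags: B1 = {c, e, g}  B2 = {b, c, e}  B3 = {a, c, e}  B4 = {c, d, e}  B5 = {c, d, h}  B6 = {c, e, f}
Tree: B1–B2, B1–B3, B1–B4, B4–B5, B1–B6
Each bag holds 3 vertices, so the decomposition has width 2, which upper-bounds the treewidth. On the other hand G contains the 3-clique {c, d, e}. A clique must lie in a single bag of any decomposition, so no decomposition can have width below 2. Therefore the treewidth is 2.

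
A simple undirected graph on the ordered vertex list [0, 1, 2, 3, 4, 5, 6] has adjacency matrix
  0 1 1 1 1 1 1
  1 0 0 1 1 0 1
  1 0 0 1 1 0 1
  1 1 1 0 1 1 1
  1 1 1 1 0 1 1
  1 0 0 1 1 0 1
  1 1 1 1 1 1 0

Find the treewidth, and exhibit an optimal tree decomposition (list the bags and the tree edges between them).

Treewidth 4.
Bags: B1 = {0, 2, 3, 4, 6}  B2 = {0, 1, 3, 4, 6}  B3 = {0, 3, 4, 5, 6}
Tree: B1–B2, B2–B3

Every bag has size at most 5, so the width is 5 − 1 = 4 and tw(G) ≤ 4. Conversely, {0, 1, 3, 4, 6} is a clique of size 5, and the vertices of any clique must share a bag in every tree decomposition; so some bag has ≥ 5 vertices and tw(G) ≥ 4. The upper and lower bounds meet at 4, so that is the treewidth.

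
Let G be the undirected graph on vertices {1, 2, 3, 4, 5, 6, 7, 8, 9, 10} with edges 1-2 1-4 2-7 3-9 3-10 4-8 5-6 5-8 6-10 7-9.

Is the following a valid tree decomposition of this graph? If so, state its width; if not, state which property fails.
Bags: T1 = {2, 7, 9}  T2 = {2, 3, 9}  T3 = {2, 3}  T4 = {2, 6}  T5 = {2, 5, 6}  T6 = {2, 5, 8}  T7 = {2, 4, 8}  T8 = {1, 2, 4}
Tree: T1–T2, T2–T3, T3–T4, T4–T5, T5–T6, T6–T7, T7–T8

A tree decomposition must satisfy three properties: every vertex lies in some bag; for every edge, both endpoints lie together in some bag; and for every vertex, the bags containing it form a connected subtree. Here vertex 10 appears in no bag, so the decomposition is invalid.

No — vertex 10 appears in no bag.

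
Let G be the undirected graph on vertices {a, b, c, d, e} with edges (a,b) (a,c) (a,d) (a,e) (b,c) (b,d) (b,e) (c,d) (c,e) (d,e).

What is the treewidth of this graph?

A width-4 tree decomposition is:
Bags: B1 = {a, b, c, d, e}
Tree: (single bag)
With just one bag of size 5, the width is 5 − 1 = 4, so tw(G) ≤ 4. Conversely, {a, b, c, d, e} is a clique of size 5, and the vertices of any clique must share a bag in every tree decomposition; so some bag has ≥ 5 vertices and tw(G) ≥ 4. The upper and lower bounds meet at 4, so that is the treewidth.

4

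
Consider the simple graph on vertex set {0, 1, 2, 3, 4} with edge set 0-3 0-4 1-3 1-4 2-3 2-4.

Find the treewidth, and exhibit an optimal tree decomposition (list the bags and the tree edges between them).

Each bag holds 3 vertices, so the decomposition has width 2, which upper-bounds the treewidth. Since 0–4–1–3–0 is a cycle in G, G is not acyclic. Forests are exactly the graphs of treewidth ≤ 1, so tw(G) ≥ 2. Therefore the treewidth is 2.

Treewidth 2.
Bags: B1 = {0, 3, 4}  B2 = {1, 3, 4}  B3 = {2, 3, 4}
Tree: B1–B2, B2–B3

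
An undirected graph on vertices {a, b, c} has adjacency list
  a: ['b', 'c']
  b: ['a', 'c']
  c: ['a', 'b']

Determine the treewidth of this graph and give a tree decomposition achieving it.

A single bag containing all 3 vertices is trivially a valid decomposition of width 2. On the other hand G contains the 3-clique {a, b, c}. A clique must lie in a single bag of any decomposition, so no decomposition can have width below 2. Combining the bounds, tw(G) = 2.

Treewidth 2.
One optimal decomposition is:
Bags: B1 = {a, b, c}
Tree: (single bag)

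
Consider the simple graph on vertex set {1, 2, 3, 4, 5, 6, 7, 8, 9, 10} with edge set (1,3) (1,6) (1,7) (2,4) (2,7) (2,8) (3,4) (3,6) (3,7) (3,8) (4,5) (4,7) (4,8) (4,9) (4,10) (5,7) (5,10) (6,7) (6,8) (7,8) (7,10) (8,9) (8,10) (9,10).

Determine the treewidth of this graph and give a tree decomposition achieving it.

Treewidth 3.
One optimal decomposition is:
Bags: B1 = {4, 7, 8, 10}  B2 = {3, 4, 7, 8}  B3 = {3, 6, 7, 8}  B4 = {1, 3, 6, 7}  B5 = {4, 5, 7, 10}  B6 = {2, 4, 7, 8}  B7 = {4, 8, 9, 10}
Tree: B1–B2, B2–B3, B3–B4, B1–B5, B1–B6, B1–B7

Each bag holds 4 vertices, so the decomposition has width 3, which upper-bounds the treewidth. Conversely, {4, 8, 9, 10} is a clique of size 4, and the vertices of any clique must share a bag in every tree decomposition; so some bag has ≥ 4 vertices and tw(G) ≥ 3. Combining the bounds, tw(G) = 3.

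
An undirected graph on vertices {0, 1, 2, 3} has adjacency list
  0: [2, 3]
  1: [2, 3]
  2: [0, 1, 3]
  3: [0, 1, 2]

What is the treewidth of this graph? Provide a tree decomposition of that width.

The largest bag has 3 vertices, giving width 2; this decomposition certifies tw(G) ≤ 2. On the other hand G contains the 3-clique {0, 2, 3}. A clique must lie in a single bag of any decomposition, so no decomposition can have width below 2. Hence tw(G) = 2 exactly.

Treewidth 2.
Bags: B1 = {0, 2, 3}  B2 = {1, 2, 3}
Tree: B1–B2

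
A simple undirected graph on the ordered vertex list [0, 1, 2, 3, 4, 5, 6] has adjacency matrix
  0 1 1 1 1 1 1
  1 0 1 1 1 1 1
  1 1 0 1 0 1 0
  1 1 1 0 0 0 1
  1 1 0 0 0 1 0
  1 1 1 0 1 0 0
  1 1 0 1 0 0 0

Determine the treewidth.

3

A width-3 tree decomposition is:
Bags: B1 = {0, 1, 2, 5}  B2 = {0, 1, 2, 3}  B3 = {0, 1, 3, 6}  B4 = {0, 1, 4, 5}
Tree: B1–B2, B2–B3, B1–B4
Each bag holds 4 vertices, so the decomposition has width 3, which upper-bounds the treewidth. Conversely, {0, 1, 2, 3} is a clique of size 4, and the vertices of any clique must share a bag in every tree decomposition; so some bag has ≥ 4 vertices and tw(G) ≥ 3. Therefore the treewidth is 3.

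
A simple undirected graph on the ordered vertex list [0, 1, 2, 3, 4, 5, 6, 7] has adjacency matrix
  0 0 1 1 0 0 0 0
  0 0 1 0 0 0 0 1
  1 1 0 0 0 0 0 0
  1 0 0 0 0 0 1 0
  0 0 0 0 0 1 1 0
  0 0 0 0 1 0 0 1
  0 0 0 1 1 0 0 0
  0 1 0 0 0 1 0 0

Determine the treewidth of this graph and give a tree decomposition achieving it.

Every bag has size at most 3, so the width is 3 − 1 = 2 and tw(G) ≤ 2. The edges 2–1–7–5–4–6–3–0–2 form a cycle, so G is not a tree and its treewidth is at least 2. Hence tw(G) = 2 exactly.

Treewidth 2.
One such decomposition:
Bags: B1 = {1, 2, 7}  B2 = {2, 5, 7}  B3 = {2, 4, 5}  B4 = {2, 4, 6}  B5 = {2, 3, 6}  B6 = {0, 2, 3}
Tree: B1–B2, B2–B3, B3–B4, B4–B5, B5–B6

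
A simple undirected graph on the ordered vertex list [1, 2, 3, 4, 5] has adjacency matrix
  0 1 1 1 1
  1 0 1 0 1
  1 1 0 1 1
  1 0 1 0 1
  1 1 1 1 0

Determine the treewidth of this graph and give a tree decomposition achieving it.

Treewidth 3.
One optimal decomposition is:
Bags: B1 = {1, 3, 4, 5}  B2 = {1, 2, 3, 5}
Tree: B1–B2

Each bag holds 4 vertices, so the decomposition has width 3, which upper-bounds the treewidth. For the lower bound, the 4 vertices {1, 2, 3, 5} are pairwise adjacent, and any tree decomposition puts a clique entirely inside one bag — forcing width ≥ 3. Hence tw(G) = 3 exactly.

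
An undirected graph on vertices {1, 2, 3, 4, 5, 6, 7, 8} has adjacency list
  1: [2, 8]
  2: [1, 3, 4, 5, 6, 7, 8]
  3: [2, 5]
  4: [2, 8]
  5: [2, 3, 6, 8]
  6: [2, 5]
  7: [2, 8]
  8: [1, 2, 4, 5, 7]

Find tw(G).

2

A width-2 tree decomposition is:
Bags: B1 = {2, 5, 8}  B2 = {2, 7, 8}  B3 = {2, 4, 8}  B4 = {1, 2, 8}  B5 = {2, 5, 6}  B6 = {2, 3, 5}
Tree: B1–B2, B1–B3, B1–B4, B1–B5, B5–B6
Every bag has size at most 3, so the width is 3 − 1 = 2 and tw(G) ≤ 2. For the lower bound, the 3 vertices {1, 2, 8} are pairwise adjacent, and any tree decomposition puts a clique entirely inside one bag — forcing width ≥ 2. The upper and lower bounds meet at 2, so that is the treewidth.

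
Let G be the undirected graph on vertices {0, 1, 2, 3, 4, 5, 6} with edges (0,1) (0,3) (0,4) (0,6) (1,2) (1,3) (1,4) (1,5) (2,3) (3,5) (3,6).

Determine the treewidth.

2

A width-2 tree decomposition is:
Bags: B1 = {1, 3, 5}  B2 = {0, 1, 3}  B3 = {0, 1, 4}  B4 = {1, 2, 3}  B5 = {0, 3, 6}
Tree: B1–B2, B2–B3, B2–B4, B2–B5
Every bag has size at most 3, so the width is 3 − 1 = 2 and tw(G) ≤ 2. On the other hand G contains the 3-clique {0, 1, 3}. A clique must lie in a single bag of any decomposition, so no decomposition can have width below 2. Combining the bounds, tw(G) = 2.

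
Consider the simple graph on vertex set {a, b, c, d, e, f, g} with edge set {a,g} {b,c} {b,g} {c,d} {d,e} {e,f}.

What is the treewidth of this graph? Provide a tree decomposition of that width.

Treewidth 1.
Bags: B1 = {a, g}  B2 = {b, g}  B3 = {b, c}  B4 = {c, d}  B5 = {d, e}  B6 = {e, f}
Tree: B1–B2, B2–B3, B3–B4, B4–B5, B5–B6

Each bag holds 2 vertices, so the decomposition has width 1, which upper-bounds the treewidth. G has an edge, so its treewidth is at least 1. Therefore the treewidth is 1.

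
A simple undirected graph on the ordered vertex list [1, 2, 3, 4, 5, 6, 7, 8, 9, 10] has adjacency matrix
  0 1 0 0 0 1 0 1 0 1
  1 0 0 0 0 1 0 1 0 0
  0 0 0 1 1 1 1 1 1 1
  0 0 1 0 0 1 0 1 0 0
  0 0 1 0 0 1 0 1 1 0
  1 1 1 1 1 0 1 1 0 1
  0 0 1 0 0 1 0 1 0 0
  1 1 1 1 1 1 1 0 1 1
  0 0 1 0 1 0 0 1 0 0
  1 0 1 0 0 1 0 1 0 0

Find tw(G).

A width-3 tree decomposition is:
Bags: B1 = {3, 6, 8, 10}  B2 = {3, 4, 6, 8}  B3 = {3, 6, 7, 8}  B4 = {1, 6, 8, 10}  B5 = {3, 5, 6, 8}  B6 = {1, 2, 6, 8}  B7 = {3, 5, 8, 9}
Tree: B1–B2, B1–B3, B1–B4, B1–B5, B4–B6, B5–B7
Each bag holds 4 vertices, so the decomposition has width 3, which upper-bounds the treewidth. For the lower bound, the 4 vertices {3, 5, 8, 9} are pairwise adjacent, and any tree decomposition puts a clique entirely inside one bag — forcing width ≥ 3. The upper and lower bounds meet at 3, so that is the treewidth.

3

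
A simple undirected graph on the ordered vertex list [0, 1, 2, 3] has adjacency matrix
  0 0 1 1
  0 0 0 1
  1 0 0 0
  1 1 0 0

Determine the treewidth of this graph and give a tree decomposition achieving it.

Each bag holds 2 vertices, so the decomposition has width 1, which upper-bounds the treewidth. G has an edge, so its treewidth is at least 1. Hence tw(G) = 1 exactly.

Treewidth 1.
One optimal decomposition is:
Bags: B1 = {1, 3}  B2 = {0, 3}  B3 = {0, 2}
Tree: B1–B2, B2–B3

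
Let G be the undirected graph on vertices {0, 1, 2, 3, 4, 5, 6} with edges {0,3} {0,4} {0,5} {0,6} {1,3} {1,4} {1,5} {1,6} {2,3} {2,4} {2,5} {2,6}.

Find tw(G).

3

A width-3 tree decomposition is:
Bags: B1 = {0, 1, 2, 6}  B2 = {0, 1, 2, 5}  B3 = {0, 1, 2, 3}  B4 = {0, 1, 2, 4}
Tree: B1–B2, B2–B3, B3–B4
Every bag has size at most 4, so the width is 4 − 1 = 3 and tw(G) ≤ 3. For the lower bound: the 4 vertex sets {2,6}, {1,5}, {0}, {3} are disjoint, each induces a connected subgraph, and every pair is joined by at least one edge of G. Contracting each set to a single vertex therefore yields K_{4} as a minor, and since treewidth is minor-monotone, tw(G) ≥ tw(K_{4}) = 3. Combining the bounds, tw(G) = 3.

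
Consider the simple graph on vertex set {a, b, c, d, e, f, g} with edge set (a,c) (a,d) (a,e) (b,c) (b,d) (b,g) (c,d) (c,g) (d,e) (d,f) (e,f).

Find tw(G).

2

A width-2 tree decomposition is:
Bags: B1 = {b, c, g}  B2 = {b, c, d}  B3 = {a, c, d}  B4 = {a, d, e}  B5 = {d, e, f}
Tree: B1–B2, B2–B3, B3–B4, B4–B5
The largest bag has 3 vertices, giving width 2; this decomposition certifies tw(G) ≤ 2. For the lower bound, the 3 vertices {d, e, f} are pairwise adjacent, and any tree decomposition puts a clique entirely inside one bag — forcing width ≥ 2. The upper and lower bounds meet at 2, so that is the treewidth.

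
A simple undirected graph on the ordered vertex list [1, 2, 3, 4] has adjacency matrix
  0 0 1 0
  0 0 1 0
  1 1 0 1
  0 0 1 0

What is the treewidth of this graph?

A width-1 tree decomposition is:
Bags: B1 = {2, 3}  B2 = {1, 3}  B3 = {3, 4}
Tree: B1–B2, B2–B3
Every bag has size at most 2, so the width is 2 − 1 = 1 and tw(G) ≤ 1. G has an edge, so its treewidth is at least 1. The upper and lower bounds meet at 1, so that is the treewidth.

1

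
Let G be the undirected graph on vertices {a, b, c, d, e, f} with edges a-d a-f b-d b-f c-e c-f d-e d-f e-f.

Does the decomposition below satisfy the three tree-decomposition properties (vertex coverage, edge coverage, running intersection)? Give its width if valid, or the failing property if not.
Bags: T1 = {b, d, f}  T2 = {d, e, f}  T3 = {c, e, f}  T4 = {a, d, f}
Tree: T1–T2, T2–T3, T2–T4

Vertex coverage: the bags together contain {a, b, c, d, e, f}, the full vertex set. Edge coverage: each edge of G has both endpoints in at least one bag. Running intersection: for every vertex, the bags containing it form a connected subtree. All three properties hold, so this is a valid tree decomposition of width max|bag| − 1 = 2, and hence tw(G) ≤ 2.

Yes; width 2.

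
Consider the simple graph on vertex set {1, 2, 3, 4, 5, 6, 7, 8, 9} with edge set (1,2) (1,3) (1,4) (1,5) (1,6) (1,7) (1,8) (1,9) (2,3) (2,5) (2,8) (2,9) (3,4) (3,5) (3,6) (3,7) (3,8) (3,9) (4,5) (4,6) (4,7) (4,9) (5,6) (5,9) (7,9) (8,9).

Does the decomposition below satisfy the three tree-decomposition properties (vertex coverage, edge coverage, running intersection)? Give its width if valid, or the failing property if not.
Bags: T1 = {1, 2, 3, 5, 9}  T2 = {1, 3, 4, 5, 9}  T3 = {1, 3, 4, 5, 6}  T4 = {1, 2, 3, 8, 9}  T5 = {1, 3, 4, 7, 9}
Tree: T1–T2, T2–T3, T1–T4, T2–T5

Checking the three conditions: (i) the bags cover all of {1, 2, 3, 4, 5, 6, 7, 8, 9}; (ii) for each edge, some bag contains both endpoints; (iii) the bags containing any fixed vertex form a subtree. All hold, so the decomposition is valid with width 5 − 1 = 4.

Yes; width 4.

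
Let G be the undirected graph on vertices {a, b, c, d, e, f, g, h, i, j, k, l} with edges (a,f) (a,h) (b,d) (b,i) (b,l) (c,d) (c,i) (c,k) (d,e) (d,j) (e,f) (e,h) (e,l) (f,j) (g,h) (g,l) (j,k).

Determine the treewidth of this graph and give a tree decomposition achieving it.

The largest bag has 4 vertices, giving width 3; this decomposition certifies tw(G) ≤ 3. For the lower bound: the 4 vertex sets {a,g,h}, {l}, {e}, {b,d,f,j} are disjoint, each induces a connected subgraph, and every pair is joined by at least one edge of G. Contracting each set to a single vertex therefore yields K_{4} as a minor, and since treewidth is minor-monotone, tw(G) ≥ tw(K_{4}) = 3. The upper and lower bounds meet at 3, so that is the treewidth.

Treewidth 3.
One optimal decomposition is:
Bags: B1 = {a, g, h, l}  B2 = {a, e, h, l}  B3 = {a, e, f, l}  B4 = {b, e, f, l}  B5 = {b, d, e, f}  B6 = {b, d, f, j}  B7 = {b, d, i, j}  B8 = {c, d, i, j}  B9 = {c, i, j, k}
Tree: B1–B2, B2–B3, B3–B4, B4–B5, B5–B6, B6–B7, B7–B8, B8–B9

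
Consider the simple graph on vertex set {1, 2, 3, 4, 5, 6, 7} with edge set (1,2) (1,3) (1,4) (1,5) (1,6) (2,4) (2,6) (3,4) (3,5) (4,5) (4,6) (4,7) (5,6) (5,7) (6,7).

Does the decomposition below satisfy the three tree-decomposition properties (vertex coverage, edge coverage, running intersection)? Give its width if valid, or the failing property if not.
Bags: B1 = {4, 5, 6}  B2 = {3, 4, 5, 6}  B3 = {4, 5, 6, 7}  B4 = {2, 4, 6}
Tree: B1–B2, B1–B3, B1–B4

No — vertex 1 appears in no bag.

A tree decomposition must satisfy three properties: every vertex lies in some bag; for every edge, both endpoints lie together in some bag; and for every vertex, the bags containing it form a connected subtree. Here vertex 1 appears in no bag, so the decomposition is invalid.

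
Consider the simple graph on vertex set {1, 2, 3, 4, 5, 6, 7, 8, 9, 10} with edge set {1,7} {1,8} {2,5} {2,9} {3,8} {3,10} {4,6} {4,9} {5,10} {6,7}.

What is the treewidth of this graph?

2

A width-2 tree decomposition is:
Bags: B1 = {1, 3, 8}  B2 = {1, 3, 7}  B3 = {3, 6, 7}  B4 = {3, 4, 6}  B5 = {3, 4, 9}  B6 = {2, 3, 9}  B7 = {2, 3, 5}  B8 = {3, 5, 10}
Tree: B1–B2, B2–B3, B3–B4, B4–B5, B5–B6, B6–B7, B7–B8
Every bag has size at most 3, so the width is 3 − 1 = 2 and tw(G) ≤ 2. The edges 3–8–1–7–6–4–9–2–5–10–3 form a cycle, so G is not a tree and its treewidth is at least 2. Therefore the treewidth is 2.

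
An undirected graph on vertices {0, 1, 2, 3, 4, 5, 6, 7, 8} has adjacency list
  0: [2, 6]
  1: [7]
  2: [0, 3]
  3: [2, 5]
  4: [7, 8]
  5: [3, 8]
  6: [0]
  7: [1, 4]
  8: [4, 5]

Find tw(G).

A width-1 tree decomposition is:
Bags: B1 = {1, 7}  B2 = {4, 7}  B3 = {4, 8}  B4 = {5, 8}  B5 = {3, 5}  B6 = {2, 3}  B7 = {0, 2}  B8 = {0, 6}
Tree: B1–B2, B2–B3, B3–B4, B4–B5, B5–B6, B6–B7, B7–B8
Each bag holds 2 vertices, so the decomposition has width 1, which upper-bounds the treewidth. Any graph with an edge has treewidth ≥ 1, and G has the edge 1–7. Hence tw(G) = 1 exactly.

1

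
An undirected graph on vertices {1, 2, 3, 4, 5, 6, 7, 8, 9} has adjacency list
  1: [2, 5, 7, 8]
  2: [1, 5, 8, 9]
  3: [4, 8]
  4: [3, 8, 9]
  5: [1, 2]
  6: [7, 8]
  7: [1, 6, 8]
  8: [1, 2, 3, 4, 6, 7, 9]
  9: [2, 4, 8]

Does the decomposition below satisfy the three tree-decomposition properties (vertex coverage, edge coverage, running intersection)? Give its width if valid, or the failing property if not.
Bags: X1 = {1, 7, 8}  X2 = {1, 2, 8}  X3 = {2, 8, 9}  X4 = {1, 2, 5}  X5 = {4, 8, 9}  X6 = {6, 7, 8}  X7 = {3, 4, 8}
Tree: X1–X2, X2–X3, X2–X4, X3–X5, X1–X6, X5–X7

Every vertex of G appears in some bag (union = {1, 2, 3, 4, 5, 6, 7, 8, 9}); every edge is covered by a bag; and for each vertex v the set of bags containing v is connected in the bag tree. The decomposition is therefore valid. The largest bag has 3 vertices, so the width is 2.

Yes; width 2.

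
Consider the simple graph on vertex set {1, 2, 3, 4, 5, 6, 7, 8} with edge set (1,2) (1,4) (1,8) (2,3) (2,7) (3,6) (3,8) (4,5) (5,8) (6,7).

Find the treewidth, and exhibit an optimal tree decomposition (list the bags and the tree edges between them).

Treewidth 2.
Bags: B1 = {3, 6, 7}  B2 = {2, 3, 7}  B3 = {2, 3, 8}  B4 = {1, 2, 8}  B5 = {1, 5, 8}  B6 = {1, 4, 5}
Tree: B1–B2, B2–B3, B3–B4, B4–B5, B5–B6

Each bag holds 3 vertices, so the decomposition has width 2, which upper-bounds the treewidth. Since 6–7–2–3–6 is a cycle in G, G is not acyclic. Forests are exactly the graphs of treewidth ≤ 1, so tw(G) ≥ 2. Therefore the treewidth is 2.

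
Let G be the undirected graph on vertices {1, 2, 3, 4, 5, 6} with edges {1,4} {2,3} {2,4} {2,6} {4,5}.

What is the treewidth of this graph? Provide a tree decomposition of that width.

Every bag has size at most 2, so the width is 2 − 1 = 1 and tw(G) ≤ 1. Any graph with an edge has treewidth ≥ 1, and G has the edge 5–4. Therefore the treewidth is 1.

Treewidth 1.
Bags: B1 = {4, 5}  B2 = {2, 4}  B3 = {1, 4}  B4 = {2, 3}  B5 = {2, 6}
Tree: B1–B2, B2–B3, B2–B4, B2–B5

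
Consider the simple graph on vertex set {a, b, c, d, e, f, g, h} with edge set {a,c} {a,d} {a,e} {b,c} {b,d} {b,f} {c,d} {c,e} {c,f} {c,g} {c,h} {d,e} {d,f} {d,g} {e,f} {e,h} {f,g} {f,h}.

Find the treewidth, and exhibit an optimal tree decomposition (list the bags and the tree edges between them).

Each bag holds 4 vertices, so the decomposition has width 3, which upper-bounds the treewidth. On the other hand G contains the 4-clique {a, c, d, e}. A clique must lie in a single bag of any decomposition, so no decomposition can have width below 3. Combining the bounds, tw(G) = 3.

Treewidth 3.
Bags: B1 = {c, d, f, g}  B2 = {c, d, e, f}  B3 = {b, c, d, f}  B4 = {a, c, d, e}  B5 = {c, e, f, h}
Tree: B1–B2, B2–B3, B2–B4, B2–B5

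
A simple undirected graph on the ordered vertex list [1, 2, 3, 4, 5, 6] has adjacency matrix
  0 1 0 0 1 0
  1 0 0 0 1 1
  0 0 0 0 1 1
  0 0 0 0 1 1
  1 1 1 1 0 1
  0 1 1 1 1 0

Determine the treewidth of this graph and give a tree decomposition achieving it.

Every bag has size at most 3, so the width is 3 − 1 = 2 and tw(G) ≤ 2. On the other hand G contains the 3-clique {1, 2, 5}. A clique must lie in a single bag of any decomposition, so no decomposition can have width below 2. Hence tw(G) = 2 exactly.

Treewidth 2.
One optimal decomposition is:
Bags: B1 = {3, 5, 6}  B2 = {2, 5, 6}  B3 = {1, 2, 5}  B4 = {4, 5, 6}
Tree: B1–B2, B2–B3, B2–B4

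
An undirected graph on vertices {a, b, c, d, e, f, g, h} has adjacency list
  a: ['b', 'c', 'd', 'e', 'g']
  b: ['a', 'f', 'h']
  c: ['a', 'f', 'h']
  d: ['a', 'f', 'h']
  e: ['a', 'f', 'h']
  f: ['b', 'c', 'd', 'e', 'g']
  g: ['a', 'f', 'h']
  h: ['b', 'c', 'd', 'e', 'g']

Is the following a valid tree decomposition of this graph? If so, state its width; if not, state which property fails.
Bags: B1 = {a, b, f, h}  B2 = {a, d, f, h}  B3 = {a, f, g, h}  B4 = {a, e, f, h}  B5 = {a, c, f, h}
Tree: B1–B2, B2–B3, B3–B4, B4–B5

Every vertex of G appears in some bag (union = {a, b, c, d, e, f, g, h}); every edge is covered by a bag; and for each vertex v the set of bags containing v is connected in the bag tree. The decomposition is therefore valid. The largest bag has 4 vertices, so the width is 3.

Yes; width 3.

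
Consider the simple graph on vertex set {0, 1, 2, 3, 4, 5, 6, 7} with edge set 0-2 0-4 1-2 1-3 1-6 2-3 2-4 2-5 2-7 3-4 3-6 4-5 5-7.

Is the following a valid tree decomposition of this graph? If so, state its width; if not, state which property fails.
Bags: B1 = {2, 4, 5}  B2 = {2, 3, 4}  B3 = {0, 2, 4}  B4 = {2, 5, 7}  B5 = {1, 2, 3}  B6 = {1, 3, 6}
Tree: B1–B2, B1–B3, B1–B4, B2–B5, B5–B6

Every vertex of G appears in some bag (union = {0, 1, 2, 3, 4, 5, 6, 7}); every edge is covered by a bag; and for each vertex v the set of bags containing v is connected in the bag tree. The decomposition is therefore valid. The largest bag has 3 vertices, so the width is 2.

Yes; width 2.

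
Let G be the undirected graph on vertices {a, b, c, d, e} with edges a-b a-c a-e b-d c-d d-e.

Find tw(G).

A width-2 tree decomposition is:
Bags: B1 = {a, b, d}  B2 = {a, d, e}  B3 = {a, c, d}
Tree: B1–B2, B2–B3
Each bag holds 3 vertices, so the decomposition has width 2, which upper-bounds the treewidth. The edges b–d–e–a–b form a cycle, so G is not a tree and its treewidth is at least 2. Combining the bounds, tw(G) = 2.

2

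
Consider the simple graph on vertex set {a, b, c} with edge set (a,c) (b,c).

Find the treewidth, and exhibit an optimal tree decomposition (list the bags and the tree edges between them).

Treewidth 1.
One optimal decomposition is:
Bags: B1 = {b, c}  B2 = {a, c}
Tree: B1–B2

Every bag has size at most 2, so the width is 2 − 1 = 1 and tw(G) ≤ 1. Any graph with an edge has treewidth ≥ 1, and G has the edge b–c. The upper and lower bounds meet at 1, so that is the treewidth.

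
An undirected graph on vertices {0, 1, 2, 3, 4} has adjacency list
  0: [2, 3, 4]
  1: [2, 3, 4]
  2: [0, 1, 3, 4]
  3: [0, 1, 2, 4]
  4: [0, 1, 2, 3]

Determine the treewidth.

A width-3 tree decomposition is:
Bags: B1 = {1, 2, 3, 4}  B2 = {0, 2, 3, 4}
Tree: B1–B2
Each bag holds 4 vertices, so the decomposition has width 3, which upper-bounds the treewidth. On the other hand G contains the 4-clique {0, 2, 3, 4}. A clique must lie in a single bag of any decomposition, so no decomposition can have width below 3. Hence tw(G) = 3 exactly.

3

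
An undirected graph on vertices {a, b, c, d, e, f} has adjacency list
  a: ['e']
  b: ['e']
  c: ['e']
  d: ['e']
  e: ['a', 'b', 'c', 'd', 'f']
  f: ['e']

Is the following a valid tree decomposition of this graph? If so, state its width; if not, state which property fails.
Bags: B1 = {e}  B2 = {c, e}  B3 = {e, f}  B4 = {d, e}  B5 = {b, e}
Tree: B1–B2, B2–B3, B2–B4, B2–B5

No — vertex a appears in no bag.

A tree decomposition must satisfy three properties: every vertex lies in some bag; for every edge, both endpoints lie together in some bag; and for every vertex, the bags containing it form a connected subtree. Here vertex a appears in no bag, so the decomposition is invalid.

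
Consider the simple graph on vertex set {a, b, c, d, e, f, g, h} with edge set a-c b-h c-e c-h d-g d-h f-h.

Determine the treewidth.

A width-1 tree decomposition is:
Bags: B1 = {c, h}  B2 = {a, c}  B3 = {f, h}  B4 = {d, h}  B5 = {b, h}  B6 = {c, e}  B7 = {d, g}
Tree: B1–B2, B1–B3, B1–B4, B3–B5, B2–B6, B4–B7
Every bag has size at most 2, so the width is 2 − 1 = 1 and tw(G) ≤ 1. Any graph with an edge has treewidth ≥ 1, and G has the edge h–c. The upper and lower bounds meet at 1, so that is the treewidth.

1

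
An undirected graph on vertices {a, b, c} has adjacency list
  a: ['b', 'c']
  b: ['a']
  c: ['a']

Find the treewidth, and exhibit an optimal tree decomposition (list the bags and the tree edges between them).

Treewidth 1.
Bags: B1 = {a, c}  B2 = {a, b}
Tree: B1–B2

The largest bag has 2 vertices, giving width 1; this decomposition certifies tw(G) ≤ 1. G has an edge, so its treewidth is at least 1. Hence tw(G) = 1 exactly.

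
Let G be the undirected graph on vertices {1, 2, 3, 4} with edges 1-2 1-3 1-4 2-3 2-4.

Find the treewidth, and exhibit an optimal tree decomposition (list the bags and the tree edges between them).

Every bag has size at most 3, so the width is 3 − 1 = 2 and tw(G) ≤ 2. On the other hand G contains the 3-clique {1, 2, 3}. A clique must lie in a single bag of any decomposition, so no decomposition can have width below 2. The upper and lower bounds meet at 2, so that is the treewidth.

Treewidth 2.
One optimal decomposition is:
Bags: B1 = {1, 2, 4}  B2 = {1, 2, 3}
Tree: B1–B2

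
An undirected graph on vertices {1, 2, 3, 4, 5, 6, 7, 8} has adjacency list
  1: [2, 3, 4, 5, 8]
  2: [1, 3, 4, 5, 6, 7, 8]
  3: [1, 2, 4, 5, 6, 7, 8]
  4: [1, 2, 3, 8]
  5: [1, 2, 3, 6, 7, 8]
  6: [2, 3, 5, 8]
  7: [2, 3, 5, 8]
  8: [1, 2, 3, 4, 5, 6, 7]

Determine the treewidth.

A width-4 tree decomposition is:
Bags: B1 = {2, 3, 5, 7, 8}  B2 = {1, 2, 3, 5, 8}  B3 = {1, 2, 3, 4, 8}  B4 = {2, 3, 5, 6, 8}
Tree: B1–B2, B2–B3, B1–B4
Every bag has size at most 5, so the width is 5 − 1 = 4 and tw(G) ≤ 4. On the other hand G contains the 5-clique {1, 2, 3, 4, 8}. A clique must lie in a single bag of any decomposition, so no decomposition can have width below 4. Therefore the treewidth is 4.

4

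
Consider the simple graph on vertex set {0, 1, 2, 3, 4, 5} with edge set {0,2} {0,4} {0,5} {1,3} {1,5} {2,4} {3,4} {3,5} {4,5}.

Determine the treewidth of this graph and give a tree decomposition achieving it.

Treewidth 2.
Bags: B1 = {3, 4, 5}  B2 = {0, 4, 5}  B3 = {0, 2, 4}  B4 = {1, 3, 5}
Tree: B1–B2, B2–B3, B1–B4

Each bag holds 3 vertices, so the decomposition has width 2, which upper-bounds the treewidth. On the other hand G contains the 3-clique {1, 3, 5}. A clique must lie in a single bag of any decomposition, so no decomposition can have width below 2. Combining the bounds, tw(G) = 2.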